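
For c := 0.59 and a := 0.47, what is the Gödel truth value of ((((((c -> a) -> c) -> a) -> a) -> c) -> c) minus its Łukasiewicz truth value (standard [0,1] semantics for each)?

Gödel evaluation:
  (c -> a): 0.59 > 0.47, so result = 0.47
  ((c -> a) -> c): 0.47 ≤ 0.59, so result = 1
  (((c -> a) -> c) -> a): 1 > 0.47, so result = 0.47
  ((((c -> a) -> c) -> a) -> a): 0.47 ≤ 0.47, so result = 1
  (((((c -> a) -> c) -> a) -> a) -> c): 1 > 0.59, so result = 0.59
  ((((((c -> a) -> c) -> a) -> a) -> c) -> c): 0.59 ≤ 0.59, so result = 1
  Gödel value = 1
Łukasiewicz evaluation:
  (c -> a): min(1, 1 − 0.59 + 0.47) = 0.88
  ((c -> a) -> c): min(1, 1 − 0.88 + 0.59) = 0.71
  (((c -> a) -> c) -> a): min(1, 1 − 0.71 + 0.47) = 0.76
  ((((c -> a) -> c) -> a) -> a): min(1, 1 − 0.76 + 0.47) = 0.71
  (((((c -> a) -> c) -> a) -> a) -> c): min(1, 1 − 0.71 + 0.59) = 0.88
  ((((((c -> a) -> c) -> a) -> a) -> c) -> c): min(1, 1 − 0.88 + 0.59) = 0.71
  Łukasiewicz value = 0.71
Difference: 1 − 0.71 = 0.29

0.29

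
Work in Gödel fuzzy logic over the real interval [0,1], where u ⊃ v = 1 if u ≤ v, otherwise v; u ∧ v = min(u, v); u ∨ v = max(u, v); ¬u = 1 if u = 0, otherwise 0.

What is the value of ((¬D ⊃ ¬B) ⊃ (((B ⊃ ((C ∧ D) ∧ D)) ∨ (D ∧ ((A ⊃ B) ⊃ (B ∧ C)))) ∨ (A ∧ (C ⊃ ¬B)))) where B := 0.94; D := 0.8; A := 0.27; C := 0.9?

0.80

¬D: Gödel ¬ of 0.8 = 0 (operand ≠ 0)
¬B: Gödel ¬ of 0.94 = 0 (operand ≠ 0)
(¬D ⊃ ¬B): 0 ≤ 0, so result = 1
(C ∧ D) = min(0.9, 0.8) = 0.8
((C ∧ D) ∧ D) = min(0.8, 0.8) = 0.8
(B ⊃ ((C ∧ D) ∧ D)): 0.94 > 0.8, so result = 0.8
(A ⊃ B): 0.27 ≤ 0.94, so result = 1
(B ∧ C) = min(0.94, 0.9) = 0.9
((A ⊃ B) ⊃ (B ∧ C)): 1 > 0.9, so result = 0.9
(D ∧ ((A ⊃ B) ⊃ (B ∧ C))) = min(0.8, 0.9) = 0.8
((B ⊃ ((C ∧ D) ∧ D)) ∨ (D ∧ ((A ⊃ B) ⊃ (B ∧ C)))) = max(0.8, 0.8) = 0.8
¬B: Gödel ¬ of 0.94 = 0 (operand ≠ 0)
(C ⊃ ¬B): 0.9 > 0, so result = 0
(A ∧ (C ⊃ ¬B)) = min(0.27, 0) = 0
(((B ⊃ ((C ∧ D) ∧ D)) ∨ (D ∧ ((A ⊃ B) ⊃ (B ∧ C)))) ∨ (A ∧ (C ⊃ ¬B))) = max(0.8, 0) = 0.8
((¬D ⊃ ¬B) ⊃ (((B ⊃ ((C ∧ D) ∧ D)) ∨ (D ∧ ((A ⊃ B) ⊃ (B ∧ C)))) ∨ (A ∧ (C ⊃ ¬B)))): 1 > 0.8, so result = 0.8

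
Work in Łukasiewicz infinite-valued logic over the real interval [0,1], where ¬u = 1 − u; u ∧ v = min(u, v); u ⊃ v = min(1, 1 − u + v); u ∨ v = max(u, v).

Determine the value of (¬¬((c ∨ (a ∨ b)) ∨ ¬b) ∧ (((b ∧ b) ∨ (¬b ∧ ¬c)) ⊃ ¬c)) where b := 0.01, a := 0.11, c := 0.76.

(a ∨ b) = max(0.11, 0.01) = 0.11
(c ∨ (a ∨ b)) = max(0.76, 0.11) = 0.76
¬b: Łukasiewicz ¬ gives 1 − 0.01 = 0.99
((c ∨ (a ∨ b)) ∨ ¬b) = max(0.76, 0.99) = 0.99
¬((c ∨ (a ∨ b)) ∨ ¬b): Łukasiewicz ¬ gives 1 − 0.99 = 0.01
¬¬((c ∨ (a ∨ b)) ∨ ¬b): Łukasiewicz ¬ gives 1 − 0.01 = 0.99
(b ∧ b) = min(0.01, 0.01) = 0.01
¬b: Łukasiewicz ¬ gives 1 − 0.01 = 0.99
¬c: Łukasiewicz ¬ gives 1 − 0.76 = 0.24
(¬b ∧ ¬c) = min(0.99, 0.24) = 0.24
((b ∧ b) ∨ (¬b ∧ ¬c)) = max(0.01, 0.24) = 0.24
¬c: Łukasiewicz ¬ gives 1 − 0.76 = 0.24
(((b ∧ b) ∨ (¬b ∧ ¬c)) ⊃ ¬c): min(1, 1 − 0.24 + 0.24) = 1
(¬¬((c ∨ (a ∨ b)) ∨ ¬b) ∧ (((b ∧ b) ∨ (¬b ∧ ¬c)) ⊃ ¬c)) = min(0.99, 1) = 0.99

0.99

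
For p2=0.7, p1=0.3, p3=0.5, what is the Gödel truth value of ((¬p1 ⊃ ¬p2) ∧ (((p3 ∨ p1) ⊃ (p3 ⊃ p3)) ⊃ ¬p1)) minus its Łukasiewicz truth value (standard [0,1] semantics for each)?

-0.60

Gödel evaluation:
  ¬p1: Gödel ¬ of 0.3 = 0 (operand ≠ 0)
  ¬p2: Gödel ¬ of 0.7 = 0 (operand ≠ 0)
  (¬p1 ⊃ ¬p2): 0 ≤ 0, so result = 1
  (p3 ∨ p1) = max(0.5, 0.3) = 0.5
  (p3 ⊃ p3): 0.5 ≤ 0.5, so result = 1
  ((p3 ∨ p1) ⊃ (p3 ⊃ p3)): 0.5 ≤ 1, so result = 1
  ¬p1: Gödel ¬ of 0.3 = 0 (operand ≠ 0)
  (((p3 ∨ p1) ⊃ (p3 ⊃ p3)) ⊃ ¬p1): 1 > 0, so result = 0
  ((¬p1 ⊃ ¬p2) ∧ (((p3 ∨ p1) ⊃ (p3 ⊃ p3)) ⊃ ¬p1)) = min(1, 0) = 0
  Gödel value = 0
Łukasiewicz evaluation:
  ¬p1: Łukasiewicz ¬ gives 1 − 0.3 = 0.7
  ¬p2: Łukasiewicz ¬ gives 1 − 0.7 = 0.3
  (¬p1 ⊃ ¬p2): min(1, 1 − 0.7 + 0.3) = 0.6
  (p3 ∨ p1) = max(0.5, 0.3) = 0.5
  (p3 ⊃ p3): min(1, 1 − 0.5 + 0.5) = 1
  ((p3 ∨ p1) ⊃ (p3 ⊃ p3)): min(1, 1 − 0.5 + 1) = 1
  ¬p1: Łukasiewicz ¬ gives 1 − 0.3 = 0.7
  (((p3 ∨ p1) ⊃ (p3 ⊃ p3)) ⊃ ¬p1): min(1, 1 − 1 + 0.7) = 0.7
  ((¬p1 ⊃ ¬p2) ∧ (((p3 ∨ p1) ⊃ (p3 ⊃ p3)) ⊃ ¬p1)) = min(0.6, 0.7) = 0.6
  Łukasiewicz value = 0.6
Difference: 0 − 0.6 = -0.60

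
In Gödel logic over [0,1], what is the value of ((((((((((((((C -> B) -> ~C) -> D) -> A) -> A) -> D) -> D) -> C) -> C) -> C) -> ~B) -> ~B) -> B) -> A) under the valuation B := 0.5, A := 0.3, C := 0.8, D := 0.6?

(C -> B): 0.8 > 0.5, so result = 0.5
~C: Gödel ¬ of 0.8 = 0 (operand ≠ 0)
((C -> B) -> ~C): 0.5 > 0, so result = 0
(((C -> B) -> ~C) -> D): 0 ≤ 0.6, so result = 1
((((C -> B) -> ~C) -> D) -> A): 1 > 0.3, so result = 0.3
(((((C -> B) -> ~C) -> D) -> A) -> A): 0.3 ≤ 0.3, so result = 1
((((((C -> B) -> ~C) -> D) -> A) -> A) -> D): 1 > 0.6, so result = 0.6
(((((((C -> B) -> ~C) -> D) -> A) -> A) -> D) -> D): 0.6 ≤ 0.6, so result = 1
((((((((C -> B) -> ~C) -> D) -> A) -> A) -> D) -> D) -> C): 1 > 0.8, so result = 0.8
(((((((((C -> B) -> ~C) -> D) -> A) -> A) -> D) -> D) -> C) -> C): 0.8 ≤ 0.8, so result = 1
((((((((((C -> B) -> ~C) -> D) -> A) -> A) -> D) -> D) -> C) -> C) -> C): 1 > 0.8, so result = 0.8
~B: Gödel ¬ of 0.5 = 0 (operand ≠ 0)
(((((((((((C -> B) -> ~C) -> D) -> A) -> A) -> D) -> D) -> C) -> C) -> C) -> ~B): 0.8 > 0, so result = 0
~B: Gödel ¬ of 0.5 = 0 (operand ≠ 0)
((((((((((((C -> B) -> ~C) -> D) -> A) -> A) -> D) -> D) -> C) -> C) -> C) -> ~B) -> ~B): 0 ≤ 0, so result = 1
(((((((((((((C -> B) -> ~C) -> D) -> A) -> A) -> D) -> D) -> C) -> C) -> C) -> ~B) -> ~B) -> B): 1 > 0.5, so result = 0.5
((((((((((((((C -> B) -> ~C) -> D) -> A) -> A) -> D) -> D) -> C) -> C) -> C) -> ~B) -> ~B) -> B) -> A): 0.5 > 0.3, so result = 0.3

0.30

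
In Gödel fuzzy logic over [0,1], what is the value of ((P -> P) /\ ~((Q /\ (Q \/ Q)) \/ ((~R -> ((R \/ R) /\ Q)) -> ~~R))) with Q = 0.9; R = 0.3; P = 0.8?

0.00

(P -> P): 0.8 ≤ 0.8, so result = 1
(Q \/ Q) = max(0.9, 0.9) = 0.9
(Q /\ (Q \/ Q)) = min(0.9, 0.9) = 0.9
~R: Gödel ¬ of 0.3 = 0 (operand ≠ 0)
(R \/ R) = max(0.3, 0.3) = 0.3
((R \/ R) /\ Q) = min(0.3, 0.9) = 0.3
(~R -> ((R \/ R) /\ Q)): 0 ≤ 0.3, so result = 1
~R: Gödel ¬ of 0.3 = 0 (operand ≠ 0)
~~R: Gödel ¬ of 0 = 1 (operand is 0)
((~R -> ((R \/ R) /\ Q)) -> ~~R): 1 ≤ 1, so result = 1
((Q /\ (Q \/ Q)) \/ ((~R -> ((R \/ R) /\ Q)) -> ~~R)) = max(0.9, 1) = 1
~((Q /\ (Q \/ Q)) \/ ((~R -> ((R \/ R) /\ Q)) -> ~~R)): Gödel ¬ of 1 = 0 (operand ≠ 0)
((P -> P) /\ ~((Q /\ (Q \/ Q)) \/ ((~R -> ((R \/ R) /\ Q)) -> ~~R))) = min(1, 0) = 0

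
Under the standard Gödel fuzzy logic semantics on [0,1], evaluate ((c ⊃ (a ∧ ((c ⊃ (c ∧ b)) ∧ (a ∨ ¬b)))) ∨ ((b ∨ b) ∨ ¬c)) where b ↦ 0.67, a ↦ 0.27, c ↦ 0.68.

(c ∧ b) = min(0.68, 0.67) = 0.67
(c ⊃ (c ∧ b)): 0.68 > 0.67, so result = 0.67
¬b: Gödel ¬ of 0.67 = 0 (operand ≠ 0)
(a ∨ ¬b) = max(0.27, 0) = 0.27
((c ⊃ (c ∧ b)) ∧ (a ∨ ¬b)) = min(0.67, 0.27) = 0.27
(a ∧ ((c ⊃ (c ∧ b)) ∧ (a ∨ ¬b))) = min(0.27, 0.27) = 0.27
(c ⊃ (a ∧ ((c ⊃ (c ∧ b)) ∧ (a ∨ ¬b)))): 0.68 > 0.27, so result = 0.27
(b ∨ b) = max(0.67, 0.67) = 0.67
¬c: Gödel ¬ of 0.68 = 0 (operand ≠ 0)
((b ∨ b) ∨ ¬c) = max(0.67, 0) = 0.67
((c ⊃ (a ∧ ((c ⊃ (c ∧ b)) ∧ (a ∨ ¬b)))) ∨ ((b ∨ b) ∨ ¬c)) = max(0.27, 0.67) = 0.67

0.67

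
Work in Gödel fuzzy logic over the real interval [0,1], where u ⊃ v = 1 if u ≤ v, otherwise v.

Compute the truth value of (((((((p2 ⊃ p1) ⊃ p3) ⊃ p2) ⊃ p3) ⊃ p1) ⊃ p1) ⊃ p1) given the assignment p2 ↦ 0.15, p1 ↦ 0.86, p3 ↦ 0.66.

0.86

(p2 ⊃ p1): 0.15 ≤ 0.86, so result = 1
((p2 ⊃ p1) ⊃ p3): 1 > 0.66, so result = 0.66
(((p2 ⊃ p1) ⊃ p3) ⊃ p2): 0.66 > 0.15, so result = 0.15
((((p2 ⊃ p1) ⊃ p3) ⊃ p2) ⊃ p3): 0.15 ≤ 0.66, so result = 1
(((((p2 ⊃ p1) ⊃ p3) ⊃ p2) ⊃ p3) ⊃ p1): 1 > 0.86, so result = 0.86
((((((p2 ⊃ p1) ⊃ p3) ⊃ p2) ⊃ p3) ⊃ p1) ⊃ p1): 0.86 ≤ 0.86, so result = 1
(((((((p2 ⊃ p1) ⊃ p3) ⊃ p2) ⊃ p3) ⊃ p1) ⊃ p1) ⊃ p1): 1 > 0.86, so result = 0.86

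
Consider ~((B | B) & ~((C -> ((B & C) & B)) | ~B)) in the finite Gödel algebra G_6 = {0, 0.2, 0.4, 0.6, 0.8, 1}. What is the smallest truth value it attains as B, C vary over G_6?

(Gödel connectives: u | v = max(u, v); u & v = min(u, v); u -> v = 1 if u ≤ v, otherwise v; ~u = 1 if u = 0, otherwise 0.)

Every assignment gives 1. For instance at B = 0, C = 0:
  (B | B) = max(0, 0) = 0
  (B & C) = min(0, 0) = 0
  ((B & C) & B) = min(0, 0) = 0
  (C -> ((B & C) & B)): 0 ≤ 0, so result = 1
  ~B: Gödel ¬ of 0 = 1 (operand is 0)
  ((C -> ((B & C) & B)) | ~B) = max(1, 1) = 1
  ~((C -> ((B & C) & B)) | ~B): Gödel ¬ of 1 = 0 (operand ≠ 0)
  ((B | B) & ~((C -> ((B & C) & B)) | ~B)) = min(0, 0) = 0
  ~((B | B) & ~((C -> ((B & C) & B)) | ~B)): Gödel ¬ of 0 = 1 (operand is 0)
All 36 assignments give value 1 — the formula is a G_6-tautology.

1.00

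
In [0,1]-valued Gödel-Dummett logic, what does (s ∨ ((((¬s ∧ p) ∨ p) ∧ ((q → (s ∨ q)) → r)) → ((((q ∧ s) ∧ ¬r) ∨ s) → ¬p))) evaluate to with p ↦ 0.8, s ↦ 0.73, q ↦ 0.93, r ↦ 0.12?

¬s: Gödel ¬ of 0.73 = 0 (operand ≠ 0)
(¬s ∧ p) = min(0, 0.8) = 0
((¬s ∧ p) ∨ p) = max(0, 0.8) = 0.8
(s ∨ q) = max(0.73, 0.93) = 0.93
(q → (s ∨ q)): 0.93 ≤ 0.93, so result = 1
((q → (s ∨ q)) → r): 1 > 0.12, so result = 0.12
(((¬s ∧ p) ∨ p) ∧ ((q → (s ∨ q)) → r)) = min(0.8, 0.12) = 0.12
(q ∧ s) = min(0.93, 0.73) = 0.73
¬r: Gödel ¬ of 0.12 = 0 (operand ≠ 0)
((q ∧ s) ∧ ¬r) = min(0.73, 0) = 0
(((q ∧ s) ∧ ¬r) ∨ s) = max(0, 0.73) = 0.73
¬p: Gödel ¬ of 0.8 = 0 (operand ≠ 0)
((((q ∧ s) ∧ ¬r) ∨ s) → ¬p): 0.73 > 0, so result = 0
((((¬s ∧ p) ∨ p) ∧ ((q → (s ∨ q)) → r)) → ((((q ∧ s) ∧ ¬r) ∨ s) → ¬p)): 0.12 > 0, so result = 0
(s ∨ ((((¬s ∧ p) ∨ p) ∧ ((q → (s ∨ q)) → r)) → ((((q ∧ s) ∧ ¬r) ∨ s) → ¬p))) = max(0.73, 0) = 0.73

0.73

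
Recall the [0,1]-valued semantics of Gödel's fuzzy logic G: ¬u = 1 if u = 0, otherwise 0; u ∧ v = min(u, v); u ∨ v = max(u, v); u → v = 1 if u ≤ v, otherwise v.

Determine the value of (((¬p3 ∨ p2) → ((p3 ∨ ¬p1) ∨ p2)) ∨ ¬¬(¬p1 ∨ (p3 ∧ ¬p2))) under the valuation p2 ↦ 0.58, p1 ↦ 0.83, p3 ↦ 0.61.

¬p3: Gödel ¬ of 0.61 = 0 (operand ≠ 0)
(¬p3 ∨ p2) = max(0, 0.58) = 0.58
¬p1: Gödel ¬ of 0.83 = 0 (operand ≠ 0)
(p3 ∨ ¬p1) = max(0.61, 0) = 0.61
((p3 ∨ ¬p1) ∨ p2) = max(0.61, 0.58) = 0.61
((¬p3 ∨ p2) → ((p3 ∨ ¬p1) ∨ p2)): 0.58 ≤ 0.61, so result = 1
¬p1: Gödel ¬ of 0.83 = 0 (operand ≠ 0)
¬p2: Gödel ¬ of 0.58 = 0 (operand ≠ 0)
(p3 ∧ ¬p2) = min(0.61, 0) = 0
(¬p1 ∨ (p3 ∧ ¬p2)) = max(0, 0) = 0
¬(¬p1 ∨ (p3 ∧ ¬p2)): Gödel ¬ of 0 = 1 (operand is 0)
¬¬(¬p1 ∨ (p3 ∧ ¬p2)): Gödel ¬ of 1 = 0 (operand ≠ 0)
(((¬p3 ∨ p2) → ((p3 ∨ ¬p1) ∨ p2)) ∨ ¬¬(¬p1 ∨ (p3 ∧ ¬p2))) = max(1, 0) = 1

1.00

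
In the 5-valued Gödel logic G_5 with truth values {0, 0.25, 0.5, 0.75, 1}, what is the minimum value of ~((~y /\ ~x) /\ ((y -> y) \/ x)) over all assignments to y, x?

0.00

The minimum is attained at y = 0, x = 0:
  ~y: Gödel ¬ of 0 = 1 (operand is 0)
  ~x: Gödel ¬ of 0 = 1 (operand is 0)
  (~y /\ ~x) = min(1, 1) = 1
  (y -> y): 0 ≤ 0, so result = 1
  ((y -> y) \/ x) = max(1, 0) = 1
  ((~y /\ ~x) /\ ((y -> y) \/ x)) = min(1, 1) = 1
  ~((~y /\ ~x) /\ ((y -> y) \/ x)): Gödel ¬ of 1 = 0 (operand ≠ 0)
Checking all 25 assignments confirms none give a value below 0.00.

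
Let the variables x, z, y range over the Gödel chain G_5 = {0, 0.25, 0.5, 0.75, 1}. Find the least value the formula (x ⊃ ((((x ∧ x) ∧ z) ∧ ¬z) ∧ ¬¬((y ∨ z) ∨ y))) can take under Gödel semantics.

0.00

The minimum is attained at x = 0.25, z = 0, y = 0:
  (x ∧ x) = min(0.25, 0.25) = 0.25
  ((x ∧ x) ∧ z) = min(0.25, 0) = 0
  ¬z: Gödel ¬ of 0 = 1 (operand is 0)
  (((x ∧ x) ∧ z) ∧ ¬z) = min(0, 1) = 0
  (y ∨ z) = max(0, 0) = 0
  ((y ∨ z) ∨ y) = max(0, 0) = 0
  ¬((y ∨ z) ∨ y): Gödel ¬ of 0 = 1 (operand is 0)
  ¬¬((y ∨ z) ∨ y): Gödel ¬ of 1 = 0 (operand ≠ 0)
  ((((x ∧ x) ∧ z) ∧ ¬z) ∧ ¬¬((y ∨ z) ∨ y)) = min(0, 0) = 0
  (x ⊃ ((((x ∧ x) ∧ z) ∧ ¬z) ∧ ¬¬((y ∨ z) ∨ y))): 0.25 > 0, so result = 0
Checking all 125 assignments confirms none give a value below 0.00.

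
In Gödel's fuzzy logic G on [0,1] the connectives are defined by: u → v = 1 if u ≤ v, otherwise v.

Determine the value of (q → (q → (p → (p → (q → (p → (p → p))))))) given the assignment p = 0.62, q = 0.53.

(p → p): 0.62 ≤ 0.62, so result = 1
(p → (p → p)): 0.62 ≤ 1, so result = 1
(q → (p → (p → p))): 0.53 ≤ 1, so result = 1
(p → (q → (p → (p → p)))): 0.62 ≤ 1, so result = 1
(p → (p → (q → (p → (p → p))))): 0.62 ≤ 1, so result = 1
(q → (p → (p → (q → (p → (p → p)))))): 0.53 ≤ 1, so result = 1
(q → (q → (p → (p → (q → (p → (p → p))))))): 0.53 ≤ 1, so result = 1

1.00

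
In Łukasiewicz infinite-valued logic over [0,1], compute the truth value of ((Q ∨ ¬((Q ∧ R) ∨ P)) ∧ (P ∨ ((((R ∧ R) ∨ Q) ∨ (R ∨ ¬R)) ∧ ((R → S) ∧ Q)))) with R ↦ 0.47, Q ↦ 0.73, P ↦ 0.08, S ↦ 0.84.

0.73

(Q ∧ R) = min(0.73, 0.47) = 0.47
((Q ∧ R) ∨ P) = max(0.47, 0.08) = 0.47
¬((Q ∧ R) ∨ P): Łukasiewicz ¬ gives 1 − 0.47 = 0.53
(Q ∨ ¬((Q ∧ R) ∨ P)) = max(0.73, 0.53) = 0.73
(R ∧ R) = min(0.47, 0.47) = 0.47
((R ∧ R) ∨ Q) = max(0.47, 0.73) = 0.73
¬R: Łukasiewicz ¬ gives 1 − 0.47 = 0.53
(R ∨ ¬R) = max(0.47, 0.53) = 0.53
(((R ∧ R) ∨ Q) ∨ (R ∨ ¬R)) = max(0.73, 0.53) = 0.73
(R → S): min(1, 1 − 0.47 + 0.84) = 1
((R → S) ∧ Q) = min(1, 0.73) = 0.73
((((R ∧ R) ∨ Q) ∨ (R ∨ ¬R)) ∧ ((R → S) ∧ Q)) = min(0.73, 0.73) = 0.73
(P ∨ ((((R ∧ R) ∨ Q) ∨ (R ∨ ¬R)) ∧ ((R → S) ∧ Q))) = max(0.08, 0.73) = 0.73
((Q ∨ ¬((Q ∧ R) ∨ P)) ∧ (P ∨ ((((R ∧ R) ∨ Q) ∨ (R ∨ ¬R)) ∧ ((R → S) ∧ Q)))) = min(0.73, 0.73) = 0.73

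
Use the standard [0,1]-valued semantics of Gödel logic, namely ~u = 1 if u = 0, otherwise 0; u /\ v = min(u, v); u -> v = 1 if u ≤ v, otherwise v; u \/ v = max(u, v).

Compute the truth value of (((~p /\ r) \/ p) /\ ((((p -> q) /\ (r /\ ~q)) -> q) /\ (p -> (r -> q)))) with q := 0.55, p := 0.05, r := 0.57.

0.05

~p: Gödel ¬ of 0.05 = 0 (operand ≠ 0)
(~p /\ r) = min(0, 0.57) = 0
((~p /\ r) \/ p) = max(0, 0.05) = 0.05
(p -> q): 0.05 ≤ 0.55, so result = 1
~q: Gödel ¬ of 0.55 = 0 (operand ≠ 0)
(r /\ ~q) = min(0.57, 0) = 0
((p -> q) /\ (r /\ ~q)) = min(1, 0) = 0
(((p -> q) /\ (r /\ ~q)) -> q): 0 ≤ 0.55, so result = 1
(r -> q): 0.57 > 0.55, so result = 0.55
(p -> (r -> q)): 0.05 ≤ 0.55, so result = 1
((((p -> q) /\ (r /\ ~q)) -> q) /\ (p -> (r -> q))) = min(1, 1) = 1
(((~p /\ r) \/ p) /\ ((((p -> q) /\ (r /\ ~q)) -> q) /\ (p -> (r -> q)))) = min(0.05, 1) = 0.05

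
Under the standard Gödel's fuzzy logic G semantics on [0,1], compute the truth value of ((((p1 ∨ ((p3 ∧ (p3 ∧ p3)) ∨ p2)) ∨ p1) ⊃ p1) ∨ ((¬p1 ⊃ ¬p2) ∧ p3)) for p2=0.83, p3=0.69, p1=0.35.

0.69

(p3 ∧ p3) = min(0.69, 0.69) = 0.69
(p3 ∧ (p3 ∧ p3)) = min(0.69, 0.69) = 0.69
((p3 ∧ (p3 ∧ p3)) ∨ p2) = max(0.69, 0.83) = 0.83
(p1 ∨ ((p3 ∧ (p3 ∧ p3)) ∨ p2)) = max(0.35, 0.83) = 0.83
((p1 ∨ ((p3 ∧ (p3 ∧ p3)) ∨ p2)) ∨ p1) = max(0.83, 0.35) = 0.83
(((p1 ∨ ((p3 ∧ (p3 ∧ p3)) ∨ p2)) ∨ p1) ⊃ p1): 0.83 > 0.35, so result = 0.35
¬p1: Gödel ¬ of 0.35 = 0 (operand ≠ 0)
¬p2: Gödel ¬ of 0.83 = 0 (operand ≠ 0)
(¬p1 ⊃ ¬p2): 0 ≤ 0, so result = 1
((¬p1 ⊃ ¬p2) ∧ p3) = min(1, 0.69) = 0.69
((((p1 ∨ ((p3 ∧ (p3 ∧ p3)) ∨ p2)) ∨ p1) ⊃ p1) ∨ ((¬p1 ⊃ ¬p2) ∧ p3)) = max(0.35, 0.69) = 0.69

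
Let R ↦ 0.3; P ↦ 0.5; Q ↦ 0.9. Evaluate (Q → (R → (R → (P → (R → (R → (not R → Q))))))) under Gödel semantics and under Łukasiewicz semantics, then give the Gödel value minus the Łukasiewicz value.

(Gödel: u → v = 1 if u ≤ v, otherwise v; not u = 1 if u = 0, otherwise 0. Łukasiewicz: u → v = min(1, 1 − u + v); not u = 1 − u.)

0.00

Gödel evaluation:
  not R: Gödel ¬ of 0.3 = 0 (operand ≠ 0)
  (not R → Q): 0 ≤ 0.9, so result = 1
  (R → (not R → Q)): 0.3 ≤ 1, so result = 1
  (R → (R → (not R → Q))): 0.3 ≤ 1, so result = 1
  (P → (R → (R → (not R → Q)))): 0.5 ≤ 1, so result = 1
  (R → (P → (R → (R → (not R → Q))))): 0.3 ≤ 1, so result = 1
  (R → (R → (P → (R → (R → (not R → Q)))))): 0.3 ≤ 1, so result = 1
  (Q → (R → (R → (P → (R → (R → (not R → Q))))))): 0.9 ≤ 1, so result = 1
  Gödel value = 1
Łukasiewicz evaluation:
  not R: Łukasiewicz ¬ gives 1 − 0.3 = 0.7
  (not R → Q): min(1, 1 − 0.7 + 0.9) = 1
  (R → (not R → Q)): min(1, 1 − 0.3 + 1) = 1
  (R → (R → (not R → Q))): min(1, 1 − 0.3 + 1) = 1
  (P → (R → (R → (not R → Q)))): min(1, 1 − 0.5 + 1) = 1
  (R → (P → (R → (R → (not R → Q))))): min(1, 1 − 0.3 + 1) = 1
  (R → (R → (P → (R → (R → (not R → Q)))))): min(1, 1 − 0.3 + 1) = 1
  (Q → (R → (R → (P → (R → (R → (not R → Q))))))): min(1, 1 − 0.9 + 1) = 1
  Łukasiewicz value = 1
Difference: 1 − 1 = 0.00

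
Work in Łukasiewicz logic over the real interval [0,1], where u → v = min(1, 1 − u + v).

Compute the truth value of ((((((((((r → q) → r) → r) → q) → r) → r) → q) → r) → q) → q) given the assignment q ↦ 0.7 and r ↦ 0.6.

(r → q): min(1, 1 − 0.6 + 0.7) = 1
((r → q) → r): min(1, 1 − 1 + 0.6) = 0.6
(((r → q) → r) → r): min(1, 1 − 0.6 + 0.6) = 1
((((r → q) → r) → r) → q): min(1, 1 − 1 + 0.7) = 0.7
(((((r → q) → r) → r) → q) → r): min(1, 1 − 0.7 + 0.6) = 0.9
((((((r → q) → r) → r) → q) → r) → r): min(1, 1 − 0.9 + 0.6) = 0.7
(((((((r → q) → r) → r) → q) → r) → r) → q): min(1, 1 − 0.7 + 0.7) = 1
((((((((r → q) → r) → r) → q) → r) → r) → q) → r): min(1, 1 − 1 + 0.6) = 0.6
(((((((((r → q) → r) → r) → q) → r) → r) → q) → r) → q): min(1, 1 − 0.6 + 0.7) = 1
((((((((((r → q) → r) → r) → q) → r) → r) → q) → r) → q) → q): min(1, 1 − 1 + 0.7) = 0.7

0.70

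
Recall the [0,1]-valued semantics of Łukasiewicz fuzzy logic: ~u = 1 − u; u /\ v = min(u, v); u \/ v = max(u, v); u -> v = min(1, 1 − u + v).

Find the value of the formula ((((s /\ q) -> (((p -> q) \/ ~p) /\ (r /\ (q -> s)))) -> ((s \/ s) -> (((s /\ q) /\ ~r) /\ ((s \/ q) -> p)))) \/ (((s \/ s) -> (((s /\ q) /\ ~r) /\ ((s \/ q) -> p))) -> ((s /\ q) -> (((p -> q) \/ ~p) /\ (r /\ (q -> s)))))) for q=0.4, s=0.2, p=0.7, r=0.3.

(s /\ q) = min(0.2, 0.4) = 0.2
(p -> q): min(1, 1 − 0.7 + 0.4) = 0.7
~p: Łukasiewicz ¬ gives 1 − 0.7 = 0.3
((p -> q) \/ ~p) = max(0.7, 0.3) = 0.7
(q -> s): min(1, 1 − 0.4 + 0.2) = 0.8
(r /\ (q -> s)) = min(0.3, 0.8) = 0.3
(((p -> q) \/ ~p) /\ (r /\ (q -> s))) = min(0.7, 0.3) = 0.3
((s /\ q) -> (((p -> q) \/ ~p) /\ (r /\ (q -> s)))): min(1, 1 − 0.2 + 0.3) = 1
(s \/ s) = max(0.2, 0.2) = 0.2
(s /\ q) = min(0.2, 0.4) = 0.2
~r: Łukasiewicz ¬ gives 1 − 0.3 = 0.7
((s /\ q) /\ ~r) = min(0.2, 0.7) = 0.2
(s \/ q) = max(0.2, 0.4) = 0.4
((s \/ q) -> p): min(1, 1 − 0.4 + 0.7) = 1
(((s /\ q) /\ ~r) /\ ((s \/ q) -> p)) = min(0.2, 1) = 0.2
((s \/ s) -> (((s /\ q) /\ ~r) /\ ((s \/ q) -> p))): min(1, 1 − 0.2 + 0.2) = 1
(((s /\ q) -> (((p -> q) \/ ~p) /\ (r /\ (q -> s)))) -> ((s \/ s) -> (((s /\ q) /\ ~r) /\ ((s \/ q) -> p)))): min(1, 1 − 1 + 1) = 1
(s \/ s) = max(0.2, 0.2) = 0.2
(s /\ q) = min(0.2, 0.4) = 0.2
~r: Łukasiewicz ¬ gives 1 − 0.3 = 0.7
((s /\ q) /\ ~r) = min(0.2, 0.7) = 0.2
(s \/ q) = max(0.2, 0.4) = 0.4
((s \/ q) -> p): min(1, 1 − 0.4 + 0.7) = 1
(((s /\ q) /\ ~r) /\ ((s \/ q) -> p)) = min(0.2, 1) = 0.2
((s \/ s) -> (((s /\ q) /\ ~r) /\ ((s \/ q) -> p))): min(1, 1 − 0.2 + 0.2) = 1
(s /\ q) = min(0.2, 0.4) = 0.2
(p -> q): min(1, 1 − 0.7 + 0.4) = 0.7
~p: Łukasiewicz ¬ gives 1 − 0.7 = 0.3
((p -> q) \/ ~p) = max(0.7, 0.3) = 0.7
(q -> s): min(1, 1 − 0.4 + 0.2) = 0.8
(r /\ (q -> s)) = min(0.3, 0.8) = 0.3
(((p -> q) \/ ~p) /\ (r /\ (q -> s))) = min(0.7, 0.3) = 0.3
((s /\ q) -> (((p -> q) \/ ~p) /\ (r /\ (q -> s)))): min(1, 1 − 0.2 + 0.3) = 1
(((s \/ s) -> (((s /\ q) /\ ~r) /\ ((s \/ q) -> p))) -> ((s /\ q) -> (((p -> q) \/ ~p) /\ (r /\ (q -> s))))): min(1, 1 − 1 + 1) = 1
((((s /\ q) -> (((p -> q) \/ ~p) /\ (r /\ (q -> s)))) -> ((s \/ s) -> (((s /\ q) /\ ~r) /\ ((s \/ q) -> p)))) \/ (((s \/ s) -> (((s /\ q) /\ ~r) /\ ((s \/ q) -> p))) -> ((s /\ q) -> (((p -> q) \/ ~p) /\ (r /\ (q -> s)))))) = max(1, 1) = 1

1.00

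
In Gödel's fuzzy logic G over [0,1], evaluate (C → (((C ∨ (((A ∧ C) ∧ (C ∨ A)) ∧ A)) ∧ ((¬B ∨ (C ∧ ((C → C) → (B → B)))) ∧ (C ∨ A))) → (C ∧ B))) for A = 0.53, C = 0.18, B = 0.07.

(A ∧ C) = min(0.53, 0.18) = 0.18
(C ∨ A) = max(0.18, 0.53) = 0.53
((A ∧ C) ∧ (C ∨ A)) = min(0.18, 0.53) = 0.18
(((A ∧ C) ∧ (C ∨ A)) ∧ A) = min(0.18, 0.53) = 0.18
(C ∨ (((A ∧ C) ∧ (C ∨ A)) ∧ A)) = max(0.18, 0.18) = 0.18
¬B: Gödel ¬ of 0.07 = 0 (operand ≠ 0)
(C → C): 0.18 ≤ 0.18, so result = 1
(B → B): 0.07 ≤ 0.07, so result = 1
((C → C) → (B → B)): 1 ≤ 1, so result = 1
(C ∧ ((C → C) → (B → B))) = min(0.18, 1) = 0.18
(¬B ∨ (C ∧ ((C → C) → (B → B)))) = max(0, 0.18) = 0.18
(C ∨ A) = max(0.18, 0.53) = 0.53
((¬B ∨ (C ∧ ((C → C) → (B → B)))) ∧ (C ∨ A)) = min(0.18, 0.53) = 0.18
((C ∨ (((A ∧ C) ∧ (C ∨ A)) ∧ A)) ∧ ((¬B ∨ (C ∧ ((C → C) → (B → B)))) ∧ (C ∨ A))) = min(0.18, 0.18) = 0.18
(C ∧ B) = min(0.18, 0.07) = 0.07
(((C ∨ (((A ∧ C) ∧ (C ∨ A)) ∧ A)) ∧ ((¬B ∨ (C ∧ ((C → C) → (B → B)))) ∧ (C ∨ A))) → (C ∧ B)): 0.18 > 0.07, so result = 0.07
(C → (((C ∨ (((A ∧ C) ∧ (C ∨ A)) ∧ A)) ∧ ((¬B ∨ (C ∧ ((C → C) → (B → B)))) ∧ (C ∨ A))) → (C ∧ B))): 0.18 > 0.07, so result = 0.07

0.07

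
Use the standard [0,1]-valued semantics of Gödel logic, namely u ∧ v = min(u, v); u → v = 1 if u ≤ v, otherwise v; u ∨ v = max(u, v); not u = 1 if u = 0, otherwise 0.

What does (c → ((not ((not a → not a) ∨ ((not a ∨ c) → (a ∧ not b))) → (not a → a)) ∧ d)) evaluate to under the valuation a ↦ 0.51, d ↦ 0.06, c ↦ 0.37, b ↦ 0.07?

0.06

not a: Gödel ¬ of 0.51 = 0 (operand ≠ 0)
not a: Gödel ¬ of 0.51 = 0 (operand ≠ 0)
(not a → not a): 0 ≤ 0, so result = 1
not a: Gödel ¬ of 0.51 = 0 (operand ≠ 0)
(not a ∨ c) = max(0, 0.37) = 0.37
not b: Gödel ¬ of 0.07 = 0 (operand ≠ 0)
(a ∧ not b) = min(0.51, 0) = 0
((not a ∨ c) → (a ∧ not b)): 0.37 > 0, so result = 0
((not a → not a) ∨ ((not a ∨ c) → (a ∧ not b))) = max(1, 0) = 1
not ((not a → not a) ∨ ((not a ∨ c) → (a ∧ not b))): Gödel ¬ of 1 = 0 (operand ≠ 0)
not a: Gödel ¬ of 0.51 = 0 (operand ≠ 0)
(not a → a): 0 ≤ 0.51, so result = 1
(not ((not a → not a) ∨ ((not a ∨ c) → (a ∧ not b))) → (not a → a)): 0 ≤ 1, so result = 1
((not ((not a → not a) ∨ ((not a ∨ c) → (a ∧ not b))) → (not a → a)) ∧ d) = min(1, 0.06) = 0.06
(c → ((not ((not a → not a) ∨ ((not a ∨ c) → (a ∧ not b))) → (not a → a)) ∧ d)): 0.37 > 0.06, so result = 0.06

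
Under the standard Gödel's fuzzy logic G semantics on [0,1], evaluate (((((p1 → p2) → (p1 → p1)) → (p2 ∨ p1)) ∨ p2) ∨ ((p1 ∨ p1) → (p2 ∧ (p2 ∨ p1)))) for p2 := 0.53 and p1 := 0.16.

1.00

(p1 → p2): 0.16 ≤ 0.53, so result = 1
(p1 → p1): 0.16 ≤ 0.16, so result = 1
((p1 → p2) → (p1 → p1)): 1 ≤ 1, so result = 1
(p2 ∨ p1) = max(0.53, 0.16) = 0.53
(((p1 → p2) → (p1 → p1)) → (p2 ∨ p1)): 1 > 0.53, so result = 0.53
((((p1 → p2) → (p1 → p1)) → (p2 ∨ p1)) ∨ p2) = max(0.53, 0.53) = 0.53
(p1 ∨ p1) = max(0.16, 0.16) = 0.16
(p2 ∨ p1) = max(0.53, 0.16) = 0.53
(p2 ∧ (p2 ∨ p1)) = min(0.53, 0.53) = 0.53
((p1 ∨ p1) → (p2 ∧ (p2 ∨ p1))): 0.16 ≤ 0.53, so result = 1
(((((p1 → p2) → (p1 → p1)) → (p2 ∨ p1)) ∨ p2) ∨ ((p1 ∨ p1) → (p2 ∧ (p2 ∨ p1)))) = max(0.53, 1) = 1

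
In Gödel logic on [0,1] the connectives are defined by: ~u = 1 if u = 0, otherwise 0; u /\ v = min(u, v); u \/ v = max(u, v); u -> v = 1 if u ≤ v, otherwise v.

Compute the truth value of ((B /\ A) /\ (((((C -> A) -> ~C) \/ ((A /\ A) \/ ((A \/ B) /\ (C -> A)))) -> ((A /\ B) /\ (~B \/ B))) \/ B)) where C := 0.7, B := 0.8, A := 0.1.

0.10

(B /\ A) = min(0.8, 0.1) = 0.1
(C -> A): 0.7 > 0.1, so result = 0.1
~C: Gödel ¬ of 0.7 = 0 (operand ≠ 0)
((C -> A) -> ~C): 0.1 > 0, so result = 0
(A /\ A) = min(0.1, 0.1) = 0.1
(A \/ B) = max(0.1, 0.8) = 0.8
(C -> A): 0.7 > 0.1, so result = 0.1
((A \/ B) /\ (C -> A)) = min(0.8, 0.1) = 0.1
((A /\ A) \/ ((A \/ B) /\ (C -> A))) = max(0.1, 0.1) = 0.1
(((C -> A) -> ~C) \/ ((A /\ A) \/ ((A \/ B) /\ (C -> A)))) = max(0, 0.1) = 0.1
(A /\ B) = min(0.1, 0.8) = 0.1
~B: Gödel ¬ of 0.8 = 0 (operand ≠ 0)
(~B \/ B) = max(0, 0.8) = 0.8
((A /\ B) /\ (~B \/ B)) = min(0.1, 0.8) = 0.1
((((C -> A) -> ~C) \/ ((A /\ A) \/ ((A \/ B) /\ (C -> A)))) -> ((A /\ B) /\ (~B \/ B))): 0.1 ≤ 0.1, so result = 1
(((((C -> A) -> ~C) \/ ((A /\ A) \/ ((A \/ B) /\ (C -> A)))) -> ((A /\ B) /\ (~B \/ B))) \/ B) = max(1, 0.8) = 1
((B /\ A) /\ (((((C -> A) -> ~C) \/ ((A /\ A) \/ ((A \/ B) /\ (C -> A)))) -> ((A /\ B) /\ (~B \/ B))) \/ B)) = min(0.1, 1) = 0.1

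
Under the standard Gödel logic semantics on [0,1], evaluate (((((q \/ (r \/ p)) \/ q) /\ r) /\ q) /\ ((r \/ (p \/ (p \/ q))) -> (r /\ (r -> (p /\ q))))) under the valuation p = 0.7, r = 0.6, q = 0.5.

(r \/ p) = max(0.6, 0.7) = 0.7
(q \/ (r \/ p)) = max(0.5, 0.7) = 0.7
((q \/ (r \/ p)) \/ q) = max(0.7, 0.5) = 0.7
(((q \/ (r \/ p)) \/ q) /\ r) = min(0.7, 0.6) = 0.6
((((q \/ (r \/ p)) \/ q) /\ r) /\ q) = min(0.6, 0.5) = 0.5
(p \/ q) = max(0.7, 0.5) = 0.7
(p \/ (p \/ q)) = max(0.7, 0.7) = 0.7
(r \/ (p \/ (p \/ q))) = max(0.6, 0.7) = 0.7
(p /\ q) = min(0.7, 0.5) = 0.5
(r -> (p /\ q)): 0.6 > 0.5, so result = 0.5
(r /\ (r -> (p /\ q))) = min(0.6, 0.5) = 0.5
((r \/ (p \/ (p \/ q))) -> (r /\ (r -> (p /\ q)))): 0.7 > 0.5, so result = 0.5
(((((q \/ (r \/ p)) \/ q) /\ r) /\ q) /\ ((r \/ (p \/ (p \/ q))) -> (r /\ (r -> (p /\ q))))) = min(0.5, 0.5) = 0.5

0.50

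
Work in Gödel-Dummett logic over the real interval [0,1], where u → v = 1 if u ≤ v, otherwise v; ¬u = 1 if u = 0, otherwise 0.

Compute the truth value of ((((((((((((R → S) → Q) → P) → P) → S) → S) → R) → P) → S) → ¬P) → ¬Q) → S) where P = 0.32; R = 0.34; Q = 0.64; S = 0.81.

0.81

(R → S): 0.34 ≤ 0.81, so result = 1
((R → S) → Q): 1 > 0.64, so result = 0.64
(((R → S) → Q) → P): 0.64 > 0.32, so result = 0.32
((((R → S) → Q) → P) → P): 0.32 ≤ 0.32, so result = 1
(((((R → S) → Q) → P) → P) → S): 1 > 0.81, so result = 0.81
((((((R → S) → Q) → P) → P) → S) → S): 0.81 ≤ 0.81, so result = 1
(((((((R → S) → Q) → P) → P) → S) → S) → R): 1 > 0.34, so result = 0.34
((((((((R → S) → Q) → P) → P) → S) → S) → R) → P): 0.34 > 0.32, so result = 0.32
(((((((((R → S) → Q) → P) → P) → S) → S) → R) → P) → S): 0.32 ≤ 0.81, so result = 1
¬P: Gödel ¬ of 0.32 = 0 (operand ≠ 0)
((((((((((R → S) → Q) → P) → P) → S) → S) → R) → P) → S) → ¬P): 1 > 0, so result = 0
¬Q: Gödel ¬ of 0.64 = 0 (operand ≠ 0)
(((((((((((R → S) → Q) → P) → P) → S) → S) → R) → P) → S) → ¬P) → ¬Q): 0 ≤ 0, so result = 1
((((((((((((R → S) → Q) → P) → P) → S) → S) → R) → P) → S) → ¬P) → ¬Q) → S): 1 > 0.81, so result = 0.81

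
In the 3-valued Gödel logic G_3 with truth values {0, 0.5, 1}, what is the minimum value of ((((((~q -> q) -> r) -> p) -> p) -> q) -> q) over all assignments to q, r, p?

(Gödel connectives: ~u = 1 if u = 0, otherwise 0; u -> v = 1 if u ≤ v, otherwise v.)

The minimum is attained at q = 0.5, r = 0, p = 0:
  ~q: Gödel ¬ of 0.5 = 0 (operand ≠ 0)
  (~q -> q): 0 ≤ 0.5, so result = 1
  ((~q -> q) -> r): 1 > 0, so result = 0
  (((~q -> q) -> r) -> p): 0 ≤ 0, so result = 1
  ((((~q -> q) -> r) -> p) -> p): 1 > 0, so result = 0
  (((((~q -> q) -> r) -> p) -> p) -> q): 0 ≤ 0.5, so result = 1
  ((((((~q -> q) -> r) -> p) -> p) -> q) -> q): 1 > 0.5, so result = 0.5
Checking all 27 assignments confirms none give a value below 0.50.

0.50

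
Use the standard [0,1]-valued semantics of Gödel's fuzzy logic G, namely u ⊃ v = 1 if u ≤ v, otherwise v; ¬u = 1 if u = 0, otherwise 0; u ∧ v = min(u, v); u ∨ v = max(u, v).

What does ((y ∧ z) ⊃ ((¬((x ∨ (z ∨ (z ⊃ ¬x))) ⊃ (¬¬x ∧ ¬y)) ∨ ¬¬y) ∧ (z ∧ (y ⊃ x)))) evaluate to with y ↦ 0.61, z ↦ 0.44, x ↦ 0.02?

0.02

(y ∧ z) = min(0.61, 0.44) = 0.44
¬x: Gödel ¬ of 0.02 = 0 (operand ≠ 0)
(z ⊃ ¬x): 0.44 > 0, so result = 0
(z ∨ (z ⊃ ¬x)) = max(0.44, 0) = 0.44
(x ∨ (z ∨ (z ⊃ ¬x))) = max(0.02, 0.44) = 0.44
¬x: Gödel ¬ of 0.02 = 0 (operand ≠ 0)
¬¬x: Gödel ¬ of 0 = 1 (operand is 0)
¬y: Gödel ¬ of 0.61 = 0 (operand ≠ 0)
(¬¬x ∧ ¬y) = min(1, 0) = 0
((x ∨ (z ∨ (z ⊃ ¬x))) ⊃ (¬¬x ∧ ¬y)): 0.44 > 0, so result = 0
¬((x ∨ (z ∨ (z ⊃ ¬x))) ⊃ (¬¬x ∧ ¬y)): Gödel ¬ of 0 = 1 (operand is 0)
¬y: Gödel ¬ of 0.61 = 0 (operand ≠ 0)
¬¬y: Gödel ¬ of 0 = 1 (operand is 0)
(¬((x ∨ (z ∨ (z ⊃ ¬x))) ⊃ (¬¬x ∧ ¬y)) ∨ ¬¬y) = max(1, 1) = 1
(y ⊃ x): 0.61 > 0.02, so result = 0.02
(z ∧ (y ⊃ x)) = min(0.44, 0.02) = 0.02
((¬((x ∨ (z ∨ (z ⊃ ¬x))) ⊃ (¬¬x ∧ ¬y)) ∨ ¬¬y) ∧ (z ∧ (y ⊃ x))) = min(1, 0.02) = 0.02
((y ∧ z) ⊃ ((¬((x ∨ (z ∨ (z ⊃ ¬x))) ⊃ (¬¬x ∧ ¬y)) ∨ ¬¬y) ∧ (z ∧ (y ⊃ x)))): 0.44 > 0.02, so result = 0.02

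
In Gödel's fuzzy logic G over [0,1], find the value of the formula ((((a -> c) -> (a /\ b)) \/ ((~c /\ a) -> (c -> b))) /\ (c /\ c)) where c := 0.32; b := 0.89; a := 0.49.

(a -> c): 0.49 > 0.32, so result = 0.32
(a /\ b) = min(0.49, 0.89) = 0.49
((a -> c) -> (a /\ b)): 0.32 ≤ 0.49, so result = 1
~c: Gödel ¬ of 0.32 = 0 (operand ≠ 0)
(~c /\ a) = min(0, 0.49) = 0
(c -> b): 0.32 ≤ 0.89, so result = 1
((~c /\ a) -> (c -> b)): 0 ≤ 1, so result = 1
(((a -> c) -> (a /\ b)) \/ ((~c /\ a) -> (c -> b))) = max(1, 1) = 1
(c /\ c) = min(0.32, 0.32) = 0.32
((((a -> c) -> (a /\ b)) \/ ((~c /\ a) -> (c -> b))) /\ (c /\ c)) = min(1, 0.32) = 0.32

0.32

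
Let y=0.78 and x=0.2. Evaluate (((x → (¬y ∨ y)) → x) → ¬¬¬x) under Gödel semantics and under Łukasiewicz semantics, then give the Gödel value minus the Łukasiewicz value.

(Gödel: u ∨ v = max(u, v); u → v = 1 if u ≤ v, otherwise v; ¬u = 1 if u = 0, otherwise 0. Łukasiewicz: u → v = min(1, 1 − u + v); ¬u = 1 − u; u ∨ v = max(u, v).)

Gödel evaluation:
  ¬y: Gödel ¬ of 0.78 = 0 (operand ≠ 0)
  (¬y ∨ y) = max(0, 0.78) = 0.78
  (x → (¬y ∨ y)): 0.2 ≤ 0.78, so result = 1
  ((x → (¬y ∨ y)) → x): 1 > 0.2, so result = 0.2
  ¬x: Gödel ¬ of 0.2 = 0 (operand ≠ 0)
  ¬¬x: Gödel ¬ of 0 = 1 (operand is 0)
  ¬¬¬x: Gödel ¬ of 1 = 0 (operand ≠ 0)
  (((x → (¬y ∨ y)) → x) → ¬¬¬x): 0.2 > 0, so result = 0
  Gödel value = 0
Łukasiewicz evaluation:
  ¬y: Łukasiewicz ¬ gives 1 − 0.78 = 0.22
  (¬y ∨ y) = max(0.22, 0.78) = 0.78
  (x → (¬y ∨ y)): min(1, 1 − 0.2 + 0.78) = 1
  ((x → (¬y ∨ y)) → x): min(1, 1 − 1 + 0.2) = 0.2
  ¬x: Łukasiewicz ¬ gives 1 − 0.2 = 0.8
  ¬¬x: Łukasiewicz ¬ gives 1 − 0.8 = 0.2
  ¬¬¬x: Łukasiewicz ¬ gives 1 − 0.2 = 0.8
  (((x → (¬y ∨ y)) → x) → ¬¬¬x): min(1, 1 − 0.2 + 0.8) = 1
  Łukasiewicz value = 1
Difference: 0 − 1 = -1.00

-1.00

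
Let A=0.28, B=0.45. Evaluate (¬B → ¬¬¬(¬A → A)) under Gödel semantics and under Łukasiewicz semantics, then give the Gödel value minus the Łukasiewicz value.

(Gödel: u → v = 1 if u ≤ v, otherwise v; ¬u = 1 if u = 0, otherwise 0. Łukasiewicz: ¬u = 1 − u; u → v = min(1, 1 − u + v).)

Gödel evaluation:
  ¬B: Gödel ¬ of 0.45 = 0 (operand ≠ 0)
  ¬A: Gödel ¬ of 0.28 = 0 (operand ≠ 0)
  (¬A → A): 0 ≤ 0.28, so result = 1
  ¬(¬A → A): Gödel ¬ of 1 = 0 (operand ≠ 0)
  ¬¬(¬A → A): Gödel ¬ of 0 = 1 (operand is 0)
  ¬¬¬(¬A → A): Gödel ¬ of 1 = 0 (operand ≠ 0)
  (¬B → ¬¬¬(¬A → A)): 0 ≤ 0, so result = 1
  Gödel value = 1
Łukasiewicz evaluation:
  ¬B: Łukasiewicz ¬ gives 1 − 0.45 = 0.55
  ¬A: Łukasiewicz ¬ gives 1 − 0.28 = 0.72
  (¬A → A): min(1, 1 − 0.72 + 0.28) = 0.56
  ¬(¬A → A): Łukasiewicz ¬ gives 1 − 0.56 = 0.44
  ¬¬(¬A → A): Łukasiewicz ¬ gives 1 − 0.44 = 0.56
  ¬¬¬(¬A → A): Łukasiewicz ¬ gives 1 − 0.56 = 0.44
  (¬B → ¬¬¬(¬A → A)): min(1, 1 − 0.55 + 0.44) = 0.89
  Łukasiewicz value = 0.89
Difference: 1 − 0.89 = 0.11

0.11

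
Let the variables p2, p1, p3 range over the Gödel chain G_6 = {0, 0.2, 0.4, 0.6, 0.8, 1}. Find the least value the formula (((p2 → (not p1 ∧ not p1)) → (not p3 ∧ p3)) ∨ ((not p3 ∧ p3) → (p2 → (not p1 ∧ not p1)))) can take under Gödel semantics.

Every assignment gives 1. For instance at p2 = 0, p1 = 0, p3 = 0:
  not p1: Gödel ¬ of 0 = 1 (operand is 0)
  not p1: Gödel ¬ of 0 = 1 (operand is 0)
  (not p1 ∧ not p1) = min(1, 1) = 1
  (p2 → (not p1 ∧ not p1)): 0 ≤ 1, so result = 1
  not p3: Gödel ¬ of 0 = 1 (operand is 0)
  (not p3 ∧ p3) = min(1, 0) = 0
  ((p2 → (not p1 ∧ not p1)) → (not p3 ∧ p3)): 1 > 0, so result = 0
  not p3: Gödel ¬ of 0 = 1 (operand is 0)
  (not p3 ∧ p3) = min(1, 0) = 0
  not p1: Gödel ¬ of 0 = 1 (operand is 0)
  not p1: Gödel ¬ of 0 = 1 (operand is 0)
  (not p1 ∧ not p1) = min(1, 1) = 1
  (p2 → (not p1 ∧ not p1)): 0 ≤ 1, so result = 1
  ((not p3 ∧ p3) → (p2 → (not p1 ∧ not p1))): 0 ≤ 1, so result = 1
  (((p2 → (not p1 ∧ not p1)) → (not p3 ∧ p3)) ∨ ((not p3 ∧ p3) → (p2 → (not p1 ∧ not p1)))) = max(0, 1) = 1
All 216 assignments give value 1 — the formula is a G_6-tautology.

1.00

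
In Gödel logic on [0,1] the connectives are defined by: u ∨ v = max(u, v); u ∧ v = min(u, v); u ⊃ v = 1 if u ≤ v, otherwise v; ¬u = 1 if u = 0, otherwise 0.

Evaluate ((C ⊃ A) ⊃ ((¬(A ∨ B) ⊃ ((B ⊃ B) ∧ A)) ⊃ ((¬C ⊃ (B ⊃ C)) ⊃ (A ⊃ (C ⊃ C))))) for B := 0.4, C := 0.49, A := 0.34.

1.00

(C ⊃ A): 0.49 > 0.34, so result = 0.34
(A ∨ B) = max(0.34, 0.4) = 0.4
¬(A ∨ B): Gödel ¬ of 0.4 = 0 (operand ≠ 0)
(B ⊃ B): 0.4 ≤ 0.4, so result = 1
((B ⊃ B) ∧ A) = min(1, 0.34) = 0.34
(¬(A ∨ B) ⊃ ((B ⊃ B) ∧ A)): 0 ≤ 0.34, so result = 1
¬C: Gödel ¬ of 0.49 = 0 (operand ≠ 0)
(B ⊃ C): 0.4 ≤ 0.49, so result = 1
(¬C ⊃ (B ⊃ C)): 0 ≤ 1, so result = 1
(C ⊃ C): 0.49 ≤ 0.49, so result = 1
(A ⊃ (C ⊃ C)): 0.34 ≤ 1, so result = 1
((¬C ⊃ (B ⊃ C)) ⊃ (A ⊃ (C ⊃ C))): 1 ≤ 1, so result = 1
((¬(A ∨ B) ⊃ ((B ⊃ B) ∧ A)) ⊃ ((¬C ⊃ (B ⊃ C)) ⊃ (A ⊃ (C ⊃ C)))): 1 ≤ 1, so result = 1
((C ⊃ A) ⊃ ((¬(A ∨ B) ⊃ ((B ⊃ B) ∧ A)) ⊃ ((¬C ⊃ (B ⊃ C)) ⊃ (A ⊃ (C ⊃ C))))): 0.34 ≤ 1, so result = 1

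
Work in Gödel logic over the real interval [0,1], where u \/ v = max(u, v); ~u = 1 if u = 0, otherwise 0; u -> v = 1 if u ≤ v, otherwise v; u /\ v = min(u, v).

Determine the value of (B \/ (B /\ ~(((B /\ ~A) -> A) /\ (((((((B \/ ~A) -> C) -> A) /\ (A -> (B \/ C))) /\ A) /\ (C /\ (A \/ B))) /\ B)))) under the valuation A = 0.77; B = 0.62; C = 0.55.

~A: Gödel ¬ of 0.77 = 0 (operand ≠ 0)
(B /\ ~A) = min(0.62, 0) = 0
((B /\ ~A) -> A): 0 ≤ 0.77, so result = 1
~A: Gödel ¬ of 0.77 = 0 (operand ≠ 0)
(B \/ ~A) = max(0.62, 0) = 0.62
((B \/ ~A) -> C): 0.62 > 0.55, so result = 0.55
(((B \/ ~A) -> C) -> A): 0.55 ≤ 0.77, so result = 1
(B \/ C) = max(0.62, 0.55) = 0.62
(A -> (B \/ C)): 0.77 > 0.62, so result = 0.62
((((B \/ ~A) -> C) -> A) /\ (A -> (B \/ C))) = min(1, 0.62) = 0.62
(((((B \/ ~A) -> C) -> A) /\ (A -> (B \/ C))) /\ A) = min(0.62, 0.77) = 0.62
(A \/ B) = max(0.77, 0.62) = 0.77
(C /\ (A \/ B)) = min(0.55, 0.77) = 0.55
((((((B \/ ~A) -> C) -> A) /\ (A -> (B \/ C))) /\ A) /\ (C /\ (A \/ B))) = min(0.62, 0.55) = 0.55
(((((((B \/ ~A) -> C) -> A) /\ (A -> (B \/ C))) /\ A) /\ (C /\ (A \/ B))) /\ B) = min(0.55, 0.62) = 0.55
(((B /\ ~A) -> A) /\ (((((((B \/ ~A) -> C) -> A) /\ (A -> (B \/ C))) /\ A) /\ (C /\ (A \/ B))) /\ B)) = min(1, 0.55) = 0.55
~(((B /\ ~A) -> A) /\ (((((((B \/ ~A) -> C) -> A) /\ (A -> (B \/ C))) /\ A) /\ (C /\ (A \/ B))) /\ B)): Gödel ¬ of 0.55 = 0 (operand ≠ 0)
(B /\ ~(((B /\ ~A) -> A) /\ (((((((B \/ ~A) -> C) -> A) /\ (A -> (B \/ C))) /\ A) /\ (C /\ (A \/ B))) /\ B))) = min(0.62, 0) = 0
(B \/ (B /\ ~(((B /\ ~A) -> A) /\ (((((((B \/ ~A) -> C) -> A) /\ (A -> (B \/ C))) /\ A) /\ (C /\ (A \/ B))) /\ B)))) = max(0.62, 0) = 0.62

0.62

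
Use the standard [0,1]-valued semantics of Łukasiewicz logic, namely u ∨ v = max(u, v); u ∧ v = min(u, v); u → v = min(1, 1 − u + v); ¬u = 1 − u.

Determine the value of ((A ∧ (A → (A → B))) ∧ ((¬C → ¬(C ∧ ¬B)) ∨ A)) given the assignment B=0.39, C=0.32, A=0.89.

(A → B): min(1, 1 − 0.89 + 0.39) = 0.5
(A → (A → B)): min(1, 1 − 0.89 + 0.5) = 0.61
(A ∧ (A → (A → B))) = min(0.89, 0.61) = 0.61
¬C: Łukasiewicz ¬ gives 1 − 0.32 = 0.68
¬B: Łukasiewicz ¬ gives 1 − 0.39 = 0.61
(C ∧ ¬B) = min(0.32, 0.61) = 0.32
¬(C ∧ ¬B): Łukasiewicz ¬ gives 1 − 0.32 = 0.68
(¬C → ¬(C ∧ ¬B)): min(1, 1 − 0.68 + 0.68) = 1
((¬C → ¬(C ∧ ¬B)) ∨ A) = max(1, 0.89) = 1
((A ∧ (A → (A → B))) ∧ ((¬C → ¬(C ∧ ¬B)) ∨ A)) = min(0.61, 1) = 0.61

0.61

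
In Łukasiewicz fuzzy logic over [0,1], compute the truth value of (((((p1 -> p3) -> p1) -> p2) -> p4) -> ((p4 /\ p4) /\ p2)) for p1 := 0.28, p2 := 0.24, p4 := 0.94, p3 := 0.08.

0.24

(p1 -> p3): min(1, 1 − 0.28 + 0.08) = 0.8
((p1 -> p3) -> p1): min(1, 1 − 0.8 + 0.28) = 0.48
(((p1 -> p3) -> p1) -> p2): min(1, 1 − 0.48 + 0.24) = 0.76
((((p1 -> p3) -> p1) -> p2) -> p4): min(1, 1 − 0.76 + 0.94) = 1
(p4 /\ p4) = min(0.94, 0.94) = 0.94
((p4 /\ p4) /\ p2) = min(0.94, 0.24) = 0.24
(((((p1 -> p3) -> p1) -> p2) -> p4) -> ((p4 /\ p4) /\ p2)): min(1, 1 − 1 + 0.24) = 0.24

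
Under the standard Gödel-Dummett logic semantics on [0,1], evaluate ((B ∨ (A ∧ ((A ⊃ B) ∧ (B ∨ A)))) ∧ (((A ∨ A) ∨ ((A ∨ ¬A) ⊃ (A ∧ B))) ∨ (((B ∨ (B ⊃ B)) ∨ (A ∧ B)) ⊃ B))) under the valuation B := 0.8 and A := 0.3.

0.80

(A ⊃ B): 0.3 ≤ 0.8, so result = 1
(B ∨ A) = max(0.8, 0.3) = 0.8
((A ⊃ B) ∧ (B ∨ A)) = min(1, 0.8) = 0.8
(A ∧ ((A ⊃ B) ∧ (B ∨ A))) = min(0.3, 0.8) = 0.3
(B ∨ (A ∧ ((A ⊃ B) ∧ (B ∨ A)))) = max(0.8, 0.3) = 0.8
(A ∨ A) = max(0.3, 0.3) = 0.3
¬A: Gödel ¬ of 0.3 = 0 (operand ≠ 0)
(A ∨ ¬A) = max(0.3, 0) = 0.3
(A ∧ B) = min(0.3, 0.8) = 0.3
((A ∨ ¬A) ⊃ (A ∧ B)): 0.3 ≤ 0.3, so result = 1
((A ∨ A) ∨ ((A ∨ ¬A) ⊃ (A ∧ B))) = max(0.3, 1) = 1
(B ⊃ B): 0.8 ≤ 0.8, so result = 1
(B ∨ (B ⊃ B)) = max(0.8, 1) = 1
(A ∧ B) = min(0.3, 0.8) = 0.3
((B ∨ (B ⊃ B)) ∨ (A ∧ B)) = max(1, 0.3) = 1
(((B ∨ (B ⊃ B)) ∨ (A ∧ B)) ⊃ B): 1 > 0.8, so result = 0.8
(((A ∨ A) ∨ ((A ∨ ¬A) ⊃ (A ∧ B))) ∨ (((B ∨ (B ⊃ B)) ∨ (A ∧ B)) ⊃ B)) = max(1, 0.8) = 1
((B ∨ (A ∧ ((A ⊃ B) ∧ (B ∨ A)))) ∧ (((A ∨ A) ∨ ((A ∨ ¬A) ⊃ (A ∧ B))) ∨ (((B ∨ (B ⊃ B)) ∨ (A ∧ B)) ⊃ B))) = min(0.8, 1) = 0.8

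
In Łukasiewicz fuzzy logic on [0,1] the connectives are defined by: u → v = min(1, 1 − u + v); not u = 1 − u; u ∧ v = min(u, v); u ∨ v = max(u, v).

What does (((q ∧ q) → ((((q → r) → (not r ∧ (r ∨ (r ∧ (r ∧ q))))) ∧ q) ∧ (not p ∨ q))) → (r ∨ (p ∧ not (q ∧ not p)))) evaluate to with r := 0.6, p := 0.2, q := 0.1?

(q ∧ q) = min(0.1, 0.1) = 0.1
(q → r): min(1, 1 − 0.1 + 0.6) = 1
not r: Łukasiewicz ¬ gives 1 − 0.6 = 0.4
(r ∧ q) = min(0.6, 0.1) = 0.1
(r ∧ (r ∧ q)) = min(0.6, 0.1) = 0.1
(r ∨ (r ∧ (r ∧ q))) = max(0.6, 0.1) = 0.6
(not r ∧ (r ∨ (r ∧ (r ∧ q)))) = min(0.4, 0.6) = 0.4
((q → r) → (not r ∧ (r ∨ (r ∧ (r ∧ q))))): min(1, 1 − 1 + 0.4) = 0.4
(((q → r) → (not r ∧ (r ∨ (r ∧ (r ∧ q))))) ∧ q) = min(0.4, 0.1) = 0.1
not p: Łukasiewicz ¬ gives 1 − 0.2 = 0.8
(not p ∨ q) = max(0.8, 0.1) = 0.8
((((q → r) → (not r ∧ (r ∨ (r ∧ (r ∧ q))))) ∧ q) ∧ (not p ∨ q)) = min(0.1, 0.8) = 0.1
((q ∧ q) → ((((q → r) → (not r ∧ (r ∨ (r ∧ (r ∧ q))))) ∧ q) ∧ (not p ∨ q))): min(1, 1 − 0.1 + 0.1) = 1
not p: Łukasiewicz ¬ gives 1 − 0.2 = 0.8
(q ∧ not p) = min(0.1, 0.8) = 0.1
not (q ∧ not p): Łukasiewicz ¬ gives 1 − 0.1 = 0.9
(p ∧ not (q ∧ not p)) = min(0.2, 0.9) = 0.2
(r ∨ (p ∧ not (q ∧ not p))) = max(0.6, 0.2) = 0.6
(((q ∧ q) → ((((q → r) → (not r ∧ (r ∨ (r ∧ (r ∧ q))))) ∧ q) ∧ (not p ∨ q))) → (r ∨ (p ∧ not (q ∧ not p)))): min(1, 1 − 1 + 0.6) = 0.6

0.60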